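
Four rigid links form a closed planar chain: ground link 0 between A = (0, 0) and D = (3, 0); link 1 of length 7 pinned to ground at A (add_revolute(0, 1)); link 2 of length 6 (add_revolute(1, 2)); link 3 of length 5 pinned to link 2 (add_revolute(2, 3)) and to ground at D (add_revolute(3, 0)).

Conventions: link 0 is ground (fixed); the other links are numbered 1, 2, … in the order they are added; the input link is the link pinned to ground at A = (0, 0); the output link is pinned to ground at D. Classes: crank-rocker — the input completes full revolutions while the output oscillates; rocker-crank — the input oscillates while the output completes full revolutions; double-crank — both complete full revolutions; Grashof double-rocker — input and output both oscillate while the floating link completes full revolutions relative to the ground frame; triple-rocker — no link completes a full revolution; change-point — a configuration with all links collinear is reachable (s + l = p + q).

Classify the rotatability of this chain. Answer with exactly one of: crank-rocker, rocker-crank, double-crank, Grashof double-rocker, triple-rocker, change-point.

lengths: ground=3, input=7, coupler=6, output=5
sorted: s=3 (shortest), l=7 (longest), p+q=11
s + l = 10 vs p + q = 11
s + l < p + q (Grashof) with shortest = ground link → double-crank

double-crank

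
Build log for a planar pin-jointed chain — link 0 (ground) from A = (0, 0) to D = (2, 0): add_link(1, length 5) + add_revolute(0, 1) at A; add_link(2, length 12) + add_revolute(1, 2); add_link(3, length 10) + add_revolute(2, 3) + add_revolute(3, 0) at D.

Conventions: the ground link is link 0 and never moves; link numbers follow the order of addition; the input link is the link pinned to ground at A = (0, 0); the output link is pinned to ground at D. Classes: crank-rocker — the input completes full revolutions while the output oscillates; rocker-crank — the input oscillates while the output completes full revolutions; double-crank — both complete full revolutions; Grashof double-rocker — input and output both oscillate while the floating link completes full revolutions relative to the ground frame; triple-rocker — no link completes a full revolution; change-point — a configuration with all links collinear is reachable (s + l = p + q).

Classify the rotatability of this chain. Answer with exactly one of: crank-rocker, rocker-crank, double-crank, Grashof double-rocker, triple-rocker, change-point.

lengths: ground=2, input=5, coupler=12, output=10
sorted: s=2 (shortest), l=12 (longest), p+q=15
s + l = 14 vs p + q = 15
s + l < p + q (Grashof) with shortest = ground link → double-crank

double-crank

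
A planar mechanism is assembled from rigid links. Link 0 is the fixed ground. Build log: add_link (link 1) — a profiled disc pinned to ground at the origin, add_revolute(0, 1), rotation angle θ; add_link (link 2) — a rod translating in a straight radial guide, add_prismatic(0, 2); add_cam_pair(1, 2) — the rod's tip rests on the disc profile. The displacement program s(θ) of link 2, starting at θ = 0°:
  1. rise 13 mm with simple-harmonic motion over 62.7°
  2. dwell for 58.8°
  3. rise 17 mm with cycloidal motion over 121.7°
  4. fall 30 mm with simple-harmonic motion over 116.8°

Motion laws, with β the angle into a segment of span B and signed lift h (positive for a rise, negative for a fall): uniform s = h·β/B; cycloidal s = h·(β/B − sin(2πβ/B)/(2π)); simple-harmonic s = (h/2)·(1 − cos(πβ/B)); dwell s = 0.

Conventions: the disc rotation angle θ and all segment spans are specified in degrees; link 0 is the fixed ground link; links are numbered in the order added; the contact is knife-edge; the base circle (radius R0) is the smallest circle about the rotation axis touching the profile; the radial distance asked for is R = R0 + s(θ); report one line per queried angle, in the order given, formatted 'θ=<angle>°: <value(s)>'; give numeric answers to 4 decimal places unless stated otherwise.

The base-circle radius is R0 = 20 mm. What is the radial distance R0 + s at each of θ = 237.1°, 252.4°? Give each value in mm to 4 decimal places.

seg 1 [0°–62.7°] simple-harmonic, h=13: full span → s += 13 → s = 13.0000
seg 2 [62.7°–121.5°] dwell: s stays 13.0000
seg 3 [121.5°–243.2°] cycloidal, h=17: θ=237.1° here. β=115.6, B=121.7. 17·(0.9499 − sin(2π·0.9499)/(2π)) = 16.9860 → s = 29.9860
seg 3 [121.5°–243.2°] cycloidal, h=17: full span → s += 17 → s = 30.0000
seg 4 [243.2°–360°] simple-harmonic, h=-30: θ=252.4° here. β=9.2, B=116.8. -30/2·(1 − cos(π·0.0788)) = -0.4569 → s = 29.5431
θ=237.1°: R = R0 + s = 20 + 29.9860 = 49.9860
θ=252.4°: R = R0 + s = 20 + 29.5431 = 49.5431

θ=237.1°: 49.9860
θ=252.4°: 49.5431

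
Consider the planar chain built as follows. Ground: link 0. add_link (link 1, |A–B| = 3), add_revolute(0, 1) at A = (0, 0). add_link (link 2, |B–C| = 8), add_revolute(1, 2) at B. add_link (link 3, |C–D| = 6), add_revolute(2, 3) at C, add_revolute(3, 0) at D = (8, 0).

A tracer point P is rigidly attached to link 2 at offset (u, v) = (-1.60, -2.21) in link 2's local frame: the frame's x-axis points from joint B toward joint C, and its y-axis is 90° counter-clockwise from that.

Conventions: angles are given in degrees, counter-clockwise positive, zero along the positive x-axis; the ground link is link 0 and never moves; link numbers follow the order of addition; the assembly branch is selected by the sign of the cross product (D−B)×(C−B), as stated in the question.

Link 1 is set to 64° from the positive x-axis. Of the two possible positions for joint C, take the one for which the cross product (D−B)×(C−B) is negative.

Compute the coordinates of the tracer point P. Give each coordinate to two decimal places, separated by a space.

A=(0,0), D=(8.00,0)
B = A + 3.00·(cos64°, sin64°) = (1.3151, 2.6964)
|BD| = 7.2082
circle(B,8.00) ∩ circle(D,6.00): a=5.5463, h=5.7653
  candidates: C₊=(8.6154,5.9684) cross=41.557; C₋=(4.3022,-4.7250) cross=-41.557
  branch - wants cross < 0 → take C=(4.3022,-4.7250) (cross=-41.557)
ex = (C−B)/|BC| = (0.3734,-0.9277); ey = (0.9277,0.3734)
P = B + -1.60·ex + -2.21·ey = (-1.3325,3.3555)

-1.33 3.36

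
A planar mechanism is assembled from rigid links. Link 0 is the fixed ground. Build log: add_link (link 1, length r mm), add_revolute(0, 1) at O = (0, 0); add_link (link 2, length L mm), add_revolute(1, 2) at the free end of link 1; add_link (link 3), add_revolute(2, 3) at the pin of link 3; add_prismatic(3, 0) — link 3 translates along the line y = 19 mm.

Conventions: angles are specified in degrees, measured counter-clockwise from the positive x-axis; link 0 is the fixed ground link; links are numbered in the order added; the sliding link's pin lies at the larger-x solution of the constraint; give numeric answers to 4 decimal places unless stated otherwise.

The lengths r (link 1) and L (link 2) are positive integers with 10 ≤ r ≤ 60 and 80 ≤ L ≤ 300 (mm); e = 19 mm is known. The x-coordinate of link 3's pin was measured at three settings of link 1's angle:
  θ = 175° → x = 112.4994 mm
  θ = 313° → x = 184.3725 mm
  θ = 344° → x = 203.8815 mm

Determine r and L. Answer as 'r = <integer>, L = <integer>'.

constraint per measurement: (x − r cos θ)² + (r sin θ − e)² = L²
subtracting the θ₁ and θ₂ equations cancels the r² and L² terms:
r = (x₁² − x₂²) / (2[(x₁cos θ₁ + e sin θ₁) − (x₂cos θ₂ + e sin θ₂)]) = 48.0000 → r = 48
L² = (x₁ − r cos θ₁)² + (r sin θ₁ − e)² = 25920.9883 → L = 161.0000 → L = 161
check at θ₃=344°: x = 203.8815 (printed 203.8815) ✓

r = 48, L = 161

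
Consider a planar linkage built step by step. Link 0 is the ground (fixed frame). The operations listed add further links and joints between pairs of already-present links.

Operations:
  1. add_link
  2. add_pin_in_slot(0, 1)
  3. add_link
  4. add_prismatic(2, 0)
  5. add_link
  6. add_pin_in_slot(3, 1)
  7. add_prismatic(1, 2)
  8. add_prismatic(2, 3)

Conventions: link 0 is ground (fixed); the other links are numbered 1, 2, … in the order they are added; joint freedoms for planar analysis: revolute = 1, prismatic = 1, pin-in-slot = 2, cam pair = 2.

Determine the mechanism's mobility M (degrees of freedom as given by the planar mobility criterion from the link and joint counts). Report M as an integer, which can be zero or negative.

link 0 = ground. State L|J1|J2 = 1|0|0
+link1  2|0|0
PS(0,1) f=2→J2  2|0|1
+link2  3|0|1
P(2,0) f=1→J1  3|1|1
+link3  4|1|1
PS(3,1) f=2→J2  4|1|2
P(1,2) f=1→J1  4|2|2
P(2,3) f=1→J1  4|3|2
M = 3(4−1)−2·3−2 = 9−6−2 = 1

M = 1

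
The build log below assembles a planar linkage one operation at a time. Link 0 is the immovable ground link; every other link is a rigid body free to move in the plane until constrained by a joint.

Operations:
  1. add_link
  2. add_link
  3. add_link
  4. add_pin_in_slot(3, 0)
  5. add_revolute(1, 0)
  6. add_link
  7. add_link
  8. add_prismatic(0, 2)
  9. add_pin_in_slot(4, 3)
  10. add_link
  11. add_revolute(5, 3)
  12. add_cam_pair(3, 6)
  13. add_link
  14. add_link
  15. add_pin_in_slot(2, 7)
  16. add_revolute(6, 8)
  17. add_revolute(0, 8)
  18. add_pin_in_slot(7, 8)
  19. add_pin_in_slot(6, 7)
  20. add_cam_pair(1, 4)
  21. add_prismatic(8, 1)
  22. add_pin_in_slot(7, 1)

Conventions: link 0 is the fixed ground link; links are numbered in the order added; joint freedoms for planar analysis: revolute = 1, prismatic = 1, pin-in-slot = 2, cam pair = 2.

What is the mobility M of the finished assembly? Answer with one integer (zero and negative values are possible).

ground; <1,0,0>
#1 <2,0,0>
#2 <3,0,0>
#3 <4,0,0>
PS:3↔0 J2 <4,0,1>
R:1↔0 J1 <4,1,1>
#4 <5,1,1>
#5 <6,1,1>
P:0↔2 J1 <6,2,1>
PS:4↔3 J2 <6,2,2>
#6 <7,2,2>
R:5↔3 J1 <7,3,2>
C:3↔6 J2 <7,3,3>
#7 <8,3,3>
#8 <9,3,3>
PS:2↔7 J2 <9,3,4>
R:6↔8 J1 <9,4,4>
R:0↔8 J1 <9,5,4>
PS:7↔8 J2 <9,5,5>
PS:6↔7 J2 <9,5,6>
C:1↔4 J2 <9,5,7>
P:8↔1 J1 <9,6,7>
PS:7↔1 J2 <9,6,8>
3×8 − 2×6 − 1×8 = 4

M = 4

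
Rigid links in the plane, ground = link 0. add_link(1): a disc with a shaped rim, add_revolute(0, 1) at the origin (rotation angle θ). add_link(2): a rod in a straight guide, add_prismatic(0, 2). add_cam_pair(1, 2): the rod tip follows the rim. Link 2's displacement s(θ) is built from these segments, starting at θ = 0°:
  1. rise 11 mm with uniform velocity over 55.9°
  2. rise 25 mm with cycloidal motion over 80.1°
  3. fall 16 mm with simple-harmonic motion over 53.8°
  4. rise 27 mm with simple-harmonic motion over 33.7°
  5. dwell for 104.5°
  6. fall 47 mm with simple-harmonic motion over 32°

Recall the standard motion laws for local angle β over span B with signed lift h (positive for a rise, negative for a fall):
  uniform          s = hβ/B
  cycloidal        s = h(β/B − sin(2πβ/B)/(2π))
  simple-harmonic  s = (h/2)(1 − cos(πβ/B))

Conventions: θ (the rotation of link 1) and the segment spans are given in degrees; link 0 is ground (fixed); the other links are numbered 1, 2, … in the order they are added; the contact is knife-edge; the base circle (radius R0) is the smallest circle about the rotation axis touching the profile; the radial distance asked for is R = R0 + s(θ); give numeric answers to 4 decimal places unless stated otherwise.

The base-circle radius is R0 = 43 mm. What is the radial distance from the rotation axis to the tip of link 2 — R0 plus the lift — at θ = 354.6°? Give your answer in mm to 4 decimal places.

segment 1 (0° to 55.9°, uniform, h = 11) is passed completely: s = 0.0000 + (11) = 11.0000
segment 2 (55.9° to 136°, cycloidal, h = 25) is passed completely: s = 11.0000 + (25) = 36.0000
segment 3 (136° to 189.8°, simple-harmonic, h = -16) is passed completely: s = 36.0000 + (-16) = 20.0000
segment 4 (189.8° to 223.5°, simple-harmonic, h = 27) is passed completely: s = 20.0000 + (27) = 47.0000
segment 5 (223.5° to 328°, dwell): s unchanged at 47.0000
θ = 354.6° falls in segment 6 (328° to 360°, simple-harmonic, h = -47): β = 354.6 − 328 = 26.6°, B = 32°; Δs = -47/2·(1 − cos(π·0.8313)) = -43.7743; s = 47.0000 − 43.7743 = 3.2257
R = R0 + s = 43 + 3.2257 = 46.2257

46.2257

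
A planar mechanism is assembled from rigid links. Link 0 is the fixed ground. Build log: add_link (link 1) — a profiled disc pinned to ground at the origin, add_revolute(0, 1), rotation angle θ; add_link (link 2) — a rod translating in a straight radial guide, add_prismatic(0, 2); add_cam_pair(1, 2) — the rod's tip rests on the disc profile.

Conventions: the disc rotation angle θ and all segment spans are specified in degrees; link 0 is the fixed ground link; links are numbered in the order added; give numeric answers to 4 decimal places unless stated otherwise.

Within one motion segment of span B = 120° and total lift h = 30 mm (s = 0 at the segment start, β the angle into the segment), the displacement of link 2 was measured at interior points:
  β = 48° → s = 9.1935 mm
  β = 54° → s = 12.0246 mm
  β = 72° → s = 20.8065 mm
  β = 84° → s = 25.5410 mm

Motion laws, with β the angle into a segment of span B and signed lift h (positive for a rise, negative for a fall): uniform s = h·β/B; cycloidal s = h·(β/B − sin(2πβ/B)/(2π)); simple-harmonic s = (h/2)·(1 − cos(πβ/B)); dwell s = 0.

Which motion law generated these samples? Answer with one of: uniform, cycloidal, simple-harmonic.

candidates at β/B = r: uniform s = h·r (linear in β); cycloidal s = h·(r − sin(2πr)/(2π)); simple-harmonic s = (h/2)(1 − cos(πr))
β=48°: printed 9.1935 | uniform 12.0000, cycloidal 9.1935, simple-harmonic 10.3647
β=54°: printed 12.0246 | uniform 13.5000, cycloidal 12.0246, simple-harmonic 12.6535
β=72°: printed 20.8065 | uniform 18.0000, cycloidal 20.8065, simple-harmonic 19.6353
β=84°: printed 25.5410 | uniform 21.0000, cycloidal 25.5410, simple-harmonic 23.8168
only one law matches every sample → cycloidal

cycloidal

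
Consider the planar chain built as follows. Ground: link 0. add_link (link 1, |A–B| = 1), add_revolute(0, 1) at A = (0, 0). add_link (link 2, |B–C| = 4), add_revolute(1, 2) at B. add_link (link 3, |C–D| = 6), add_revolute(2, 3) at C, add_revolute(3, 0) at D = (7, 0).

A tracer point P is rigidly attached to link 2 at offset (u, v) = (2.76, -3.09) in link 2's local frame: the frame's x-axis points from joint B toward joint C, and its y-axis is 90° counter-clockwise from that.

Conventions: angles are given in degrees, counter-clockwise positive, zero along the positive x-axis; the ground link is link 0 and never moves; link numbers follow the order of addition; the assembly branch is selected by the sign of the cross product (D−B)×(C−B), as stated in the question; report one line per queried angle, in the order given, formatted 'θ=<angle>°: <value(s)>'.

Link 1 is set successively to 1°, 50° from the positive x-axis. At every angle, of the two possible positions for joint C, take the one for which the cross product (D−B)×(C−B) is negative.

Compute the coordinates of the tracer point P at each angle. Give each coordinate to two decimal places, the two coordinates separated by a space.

A=(0,0), D=(7.00,0)
θ=1°: B = A + 1.00·(cos1°, sin1°) = (0.9998, 0.0175)
θ=1°: |BD| = 6.0002
θ=1°: circle(B,4.00) ∩ circle(D,6.00): a=1.3335, h=3.7712
θ=1°:   candidates: C₊=(2.3443,3.7847) cross=22.628; C₋=(2.3223,-3.7576) cross=-22.628
θ=1°:   branch - wants cross < 0 → take C=(2.3223,-3.7576) (cross=-22.628)
θ=1°: ex = (C−B)/|BC| = (0.3306,-0.9438); ey = (0.9438,0.3306)
θ=1°: P = B + 2.76·ex + -3.09·ey = (-1.0039,-3.6090)
θ=50°: B = A + 1.00·(cos50°, sin50°) = (0.6428, 0.7660)
θ=50°: |BD| = 6.4032
θ=50°: circle(B,4.00) ∩ circle(D,6.00): a=1.6399, h=3.6484
θ=50°:   candidates: C₊=(2.7074,4.1921) cross=23.361; C₋=(1.8344,-3.0523) cross=-23.361
θ=50°:   branch - wants cross < 0 → take C=(1.8344,-3.0523) (cross=-23.361)
θ=50°: ex = (C−B)/|BC| = (0.2979,-0.9546); ey = (0.9546,0.2979)
θ=50°: P = B + 2.76·ex + -3.09·ey = (-1.4847,-2.7892)

θ=1°: -1.00 -3.61
θ=50°: -1.48 -2.79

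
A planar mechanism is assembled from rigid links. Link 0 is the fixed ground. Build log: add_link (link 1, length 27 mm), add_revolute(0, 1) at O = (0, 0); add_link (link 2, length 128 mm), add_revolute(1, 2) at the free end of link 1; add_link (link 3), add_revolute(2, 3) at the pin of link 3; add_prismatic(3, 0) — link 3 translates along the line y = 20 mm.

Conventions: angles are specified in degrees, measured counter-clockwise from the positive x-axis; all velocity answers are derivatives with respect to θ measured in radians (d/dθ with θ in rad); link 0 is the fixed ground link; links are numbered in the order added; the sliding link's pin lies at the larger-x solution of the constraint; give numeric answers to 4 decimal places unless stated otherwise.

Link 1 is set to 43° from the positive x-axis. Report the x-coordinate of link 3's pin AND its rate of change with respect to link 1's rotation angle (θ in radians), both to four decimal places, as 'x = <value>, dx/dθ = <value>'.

geometry: r = 27 mm, L = 128 mm, e = 20 mm
crank pin P = (r cos θ, r sin θ) = (19.746550, 18.413956)
h = r sin θ − e = 18.413956 − 20 = -1.586044
x = r cos θ + √(L² − h²) = 19.746550 + 127.990173 = 147.736723
dx/dθ = −r sin θ − h·r cos θ/√(L² − h²) (θ in radians; h = -1.586044) = -18.169258

x = 147.7367, dx/dθ = -18.1693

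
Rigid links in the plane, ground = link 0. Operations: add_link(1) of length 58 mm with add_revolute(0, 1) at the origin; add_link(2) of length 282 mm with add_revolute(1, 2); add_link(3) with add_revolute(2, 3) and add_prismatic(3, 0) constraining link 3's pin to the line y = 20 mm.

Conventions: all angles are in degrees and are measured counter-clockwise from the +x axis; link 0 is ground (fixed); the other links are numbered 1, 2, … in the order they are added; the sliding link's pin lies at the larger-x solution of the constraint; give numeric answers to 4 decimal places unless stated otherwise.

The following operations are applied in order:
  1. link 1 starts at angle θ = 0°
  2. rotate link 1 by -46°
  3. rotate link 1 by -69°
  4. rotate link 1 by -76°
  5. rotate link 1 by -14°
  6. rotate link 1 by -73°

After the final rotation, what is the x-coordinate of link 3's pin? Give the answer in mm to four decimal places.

geometry: r = 58 mm, L = 282 mm, e = 20 mm; θ starts at 0°
rotate link 1 by -46°: θ ← 0° -46° = -46°
rotate link 1 by -69°: θ ← -46° -69° = -115°
rotate link 1 by -76°: θ ← -115° -76° = -191°
rotate link 1 by -14°: θ ← -191° -14° = -205°
rotate link 1 by -73°: θ ← -205° -73° = -278°
crank pin P = (r cos θ, r sin θ) = (8.072040, 57.435548)
h = r sin θ − e = 57.435548 − 20 = 37.435548
x = r cos θ + √(L² − h²) = 8.072040 + 279.504168 = 287.576208

287.5762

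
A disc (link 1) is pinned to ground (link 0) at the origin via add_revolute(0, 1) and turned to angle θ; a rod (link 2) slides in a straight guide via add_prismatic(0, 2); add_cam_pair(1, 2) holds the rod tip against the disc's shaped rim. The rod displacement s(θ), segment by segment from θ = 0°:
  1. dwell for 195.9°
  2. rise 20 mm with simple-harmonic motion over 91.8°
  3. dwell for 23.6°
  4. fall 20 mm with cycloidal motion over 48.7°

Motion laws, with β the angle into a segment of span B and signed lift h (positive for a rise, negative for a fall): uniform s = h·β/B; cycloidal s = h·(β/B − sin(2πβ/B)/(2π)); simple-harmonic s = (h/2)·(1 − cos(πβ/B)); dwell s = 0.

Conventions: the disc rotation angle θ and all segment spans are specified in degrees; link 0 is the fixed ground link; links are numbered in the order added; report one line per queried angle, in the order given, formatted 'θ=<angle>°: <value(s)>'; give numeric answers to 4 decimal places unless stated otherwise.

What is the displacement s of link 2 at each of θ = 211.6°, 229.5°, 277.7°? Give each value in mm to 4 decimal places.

segment 1 (0° to 195.9°, dwell): s unchanged at 0.0000
θ = 211.6° falls in segment 2 (195.9° to 287.7°, simple-harmonic, h = 20): β = 211.6 − 195.9 = 15.7°, B = 91.8°; Δs = 20/2·(1 − cos(π·0.1710)) = 1.4090; s = 0.0000 + 1.4090 = 1.4090
θ = 229.5° falls in segment 2 (195.9° to 287.7°, simple-harmonic, h = 20): β = 229.5 − 195.9 = 33.6°, B = 91.8°; Δs = 20/2·(1 − cos(π·0.3660)) = 5.9139; s = 0.0000 + 5.9139 = 5.9139
θ = 277.7° falls in segment 2 (195.9° to 287.7°, simple-harmonic, h = 20): β = 277.7 − 195.9 = 81.8°, B = 91.8°; Δs = 20/2·(1 − cos(π·0.8911)) = 19.4201; s = 0.0000 + 19.4201 = 19.4201

θ=211.6°: 1.4090
θ=229.5°: 5.9139
θ=277.7°: 19.4201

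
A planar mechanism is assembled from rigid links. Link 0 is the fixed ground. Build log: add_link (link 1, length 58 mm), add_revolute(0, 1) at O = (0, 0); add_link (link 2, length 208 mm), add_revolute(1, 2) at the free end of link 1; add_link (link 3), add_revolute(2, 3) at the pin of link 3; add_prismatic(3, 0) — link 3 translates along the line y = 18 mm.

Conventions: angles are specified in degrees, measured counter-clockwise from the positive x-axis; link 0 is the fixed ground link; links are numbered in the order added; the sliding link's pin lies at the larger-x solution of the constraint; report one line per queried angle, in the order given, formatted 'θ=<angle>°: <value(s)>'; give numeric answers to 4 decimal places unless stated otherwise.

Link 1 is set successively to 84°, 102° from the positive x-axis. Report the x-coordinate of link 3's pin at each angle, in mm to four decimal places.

geometry: r = 58 mm, L = 208 mm, e = 18 mm
θ=84°: crank pin P = (r cos θ, r sin θ) = (6.062651, 57.682270)
θ=84°: h = r sin θ − e = 57.682270 − 18 = 39.682270
θ=84°: x = r cos θ + √(L² − h²) = 6.062651 + 204.179621 = 210.242271
θ=102°: crank pin P = (r cos θ, r sin θ) = (-12.058878, 56.732561)
θ=102°: h = r sin θ − e = 56.732561 − 18 = 38.732561
θ=102°: x = r cos θ + √(L² − h²) = -12.058878 + 204.361906 = 192.303028

θ=84°: 210.2423
θ=102°: 192.3030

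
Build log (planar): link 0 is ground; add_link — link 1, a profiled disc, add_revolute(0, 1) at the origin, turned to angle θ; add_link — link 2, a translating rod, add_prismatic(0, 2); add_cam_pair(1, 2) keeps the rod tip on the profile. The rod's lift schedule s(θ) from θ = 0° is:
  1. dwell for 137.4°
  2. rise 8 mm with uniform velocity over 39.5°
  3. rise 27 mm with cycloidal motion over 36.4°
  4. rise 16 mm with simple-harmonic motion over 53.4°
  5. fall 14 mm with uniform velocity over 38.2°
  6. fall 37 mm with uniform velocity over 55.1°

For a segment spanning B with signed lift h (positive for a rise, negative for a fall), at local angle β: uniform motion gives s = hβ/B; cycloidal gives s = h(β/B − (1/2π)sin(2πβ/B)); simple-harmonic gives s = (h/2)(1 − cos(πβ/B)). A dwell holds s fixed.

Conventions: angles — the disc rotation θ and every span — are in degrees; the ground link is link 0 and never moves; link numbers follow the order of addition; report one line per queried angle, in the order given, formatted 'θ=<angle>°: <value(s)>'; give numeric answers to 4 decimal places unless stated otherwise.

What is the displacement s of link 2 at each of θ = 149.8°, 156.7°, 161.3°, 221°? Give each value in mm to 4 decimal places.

seg 1 [0°–137.4°] dwell: s stays 0.0000
seg 2 [137.4°–176.9°] uniform, h=8: θ=149.8° here. β=12.4, B=39.5. 8·12.4/39.5 = 2.5114 → s = 2.5114
seg 2 [137.4°–176.9°] uniform, h=8: θ=156.7° here. β=19.3, B=39.5. 8·19.3/39.5 = 3.9089 → s = 3.9089
seg 2 [137.4°–176.9°] uniform, h=8: θ=161.3° here. β=23.9, B=39.5. 8·23.9/39.5 = 4.8405 → s = 4.8405
seg 2 [137.4°–176.9°] uniform, h=8: full span → s += 8 → s = 8.0000
seg 3 [176.9°–213.3°] cycloidal, h=27: full span → s += 27 → s = 35.0000
seg 4 [213.3°–266.7°] simple-harmonic, h=16: θ=221° here. β=7.7, B=53.4. 16/2·(1 − cos(π·0.1442)) = 0.8069 → s = 35.8069

θ=149.8°: 2.5114
θ=156.7°: 3.9089
θ=161.3°: 4.8405
θ=221°: 35.8069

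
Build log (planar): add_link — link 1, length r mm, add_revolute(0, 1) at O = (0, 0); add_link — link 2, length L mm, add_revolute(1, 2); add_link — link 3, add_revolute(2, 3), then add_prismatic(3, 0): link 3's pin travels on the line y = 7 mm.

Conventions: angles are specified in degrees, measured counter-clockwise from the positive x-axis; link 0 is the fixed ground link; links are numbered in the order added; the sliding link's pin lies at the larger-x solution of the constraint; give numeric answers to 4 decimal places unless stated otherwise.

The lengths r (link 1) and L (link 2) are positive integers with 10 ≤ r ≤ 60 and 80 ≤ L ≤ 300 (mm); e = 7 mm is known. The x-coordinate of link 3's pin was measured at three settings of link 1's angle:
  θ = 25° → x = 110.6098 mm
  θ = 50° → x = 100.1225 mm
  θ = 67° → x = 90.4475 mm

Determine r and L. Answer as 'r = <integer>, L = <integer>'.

constraint per measurement: (x − r cos θ)² + (r sin θ − e)² = L²
subtracting the θ₁ and θ₂ equations cancels the r² and L² terms:
r = (x₁² − x₂²) / (2[(x₁cos θ₁ + e sin θ₁) − (x₂cos θ₂ + e sin θ₂)]) = 33.0000 → r = 33
L² = (x₁ − r cos θ₁)² + (r sin θ₁ − e)² = 6561.0077 → L = 81.0000 → L = 81
check at θ₃=67°: x = 90.4475 (printed 90.4475) ✓

r = 33, L = 81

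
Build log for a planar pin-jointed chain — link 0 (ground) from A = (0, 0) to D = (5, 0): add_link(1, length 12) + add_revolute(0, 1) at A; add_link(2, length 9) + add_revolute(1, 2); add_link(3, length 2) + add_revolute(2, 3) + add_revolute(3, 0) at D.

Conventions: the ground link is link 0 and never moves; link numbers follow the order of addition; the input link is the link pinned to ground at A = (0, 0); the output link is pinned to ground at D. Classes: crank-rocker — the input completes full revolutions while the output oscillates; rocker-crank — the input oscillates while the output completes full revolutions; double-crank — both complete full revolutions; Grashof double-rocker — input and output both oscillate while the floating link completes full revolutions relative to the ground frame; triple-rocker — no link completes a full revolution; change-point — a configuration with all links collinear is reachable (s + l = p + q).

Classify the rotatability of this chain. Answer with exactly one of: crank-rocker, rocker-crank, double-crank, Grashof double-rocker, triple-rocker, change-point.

lengths: ground=5, input=12, coupler=9, output=2
sorted: s=2 (shortest), l=12 (longest), p+q=14
s + l = 14 vs p + q = 14
s + l = p + q → change-point (collinear configuration reachable)

change-point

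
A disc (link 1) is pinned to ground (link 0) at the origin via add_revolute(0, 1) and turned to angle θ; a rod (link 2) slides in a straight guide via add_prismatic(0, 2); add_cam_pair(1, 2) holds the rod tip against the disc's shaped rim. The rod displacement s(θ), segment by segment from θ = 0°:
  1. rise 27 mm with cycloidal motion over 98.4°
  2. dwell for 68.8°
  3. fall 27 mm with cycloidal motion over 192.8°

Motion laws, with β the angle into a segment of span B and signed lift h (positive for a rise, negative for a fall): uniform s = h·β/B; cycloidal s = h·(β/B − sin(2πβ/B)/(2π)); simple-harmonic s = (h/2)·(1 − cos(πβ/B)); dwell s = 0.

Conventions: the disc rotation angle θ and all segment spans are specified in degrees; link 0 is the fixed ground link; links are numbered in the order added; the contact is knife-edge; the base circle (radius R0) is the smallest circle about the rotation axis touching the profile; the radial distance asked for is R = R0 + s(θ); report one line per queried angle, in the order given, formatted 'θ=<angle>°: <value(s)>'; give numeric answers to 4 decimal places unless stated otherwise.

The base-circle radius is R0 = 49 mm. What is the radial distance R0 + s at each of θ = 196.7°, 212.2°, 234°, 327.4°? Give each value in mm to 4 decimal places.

segment 1 (0° to 98.4°, cycloidal, h = 27) is passed completely: s = 0.0000 + (27) = 27.0000
segment 2 (98.4° to 167.2°, dwell): s unchanged at 27.0000
θ = 196.7° falls in segment 3 (167.2° to 360°, cycloidal, h = -27): β = 196.7 − 167.2 = 29.5°, B = 192.8°; Δs = -27·(0.1530 − sin(2π·0.1530)/(2π)) = -0.6076; s = 27.0000 − 0.6076 = 26.3924
θ = 212.2° falls in segment 3 (167.2° to 360°, cycloidal, h = -27): β = 212.2 − 167.2 = 45°, B = 192.8°; Δs = -27·(0.2334 − sin(2π·0.2334)/(2π)) = -2.0280; s = 27.0000 − 2.0280 = 24.9720
θ = 234° falls in segment 3 (167.2° to 360°, cycloidal, h = -27): β = 234 − 167.2 = 66.8°, B = 192.8°; Δs = -27·(0.3465 − sin(2π·0.3465)/(2π)) = -5.8232; s = 27.0000 − 5.8232 = 21.1768
θ = 327.4° falls in segment 3 (167.2° to 360°, cycloidal, h = -27): β = 327.4 − 167.2 = 160.2°, B = 192.8°; Δs = -27·(0.8309 − sin(2π·0.8309)/(2π)) = -26.1884; s = 27.0000 − 26.1884 = 0.8116
θ=196.7°: R = R0 + s = 49 + 26.3924 = 75.3924
θ=212.2°: R = R0 + s = 49 + 24.9720 = 73.9720
θ=234°: R = R0 + s = 49 + 21.1768 = 70.1768
θ=327.4°: R = R0 + s = 49 + 0.8116 = 49.8116

θ=196.7°: 75.3924
θ=212.2°: 73.9720
θ=234°: 70.1768
θ=327.4°: 49.8116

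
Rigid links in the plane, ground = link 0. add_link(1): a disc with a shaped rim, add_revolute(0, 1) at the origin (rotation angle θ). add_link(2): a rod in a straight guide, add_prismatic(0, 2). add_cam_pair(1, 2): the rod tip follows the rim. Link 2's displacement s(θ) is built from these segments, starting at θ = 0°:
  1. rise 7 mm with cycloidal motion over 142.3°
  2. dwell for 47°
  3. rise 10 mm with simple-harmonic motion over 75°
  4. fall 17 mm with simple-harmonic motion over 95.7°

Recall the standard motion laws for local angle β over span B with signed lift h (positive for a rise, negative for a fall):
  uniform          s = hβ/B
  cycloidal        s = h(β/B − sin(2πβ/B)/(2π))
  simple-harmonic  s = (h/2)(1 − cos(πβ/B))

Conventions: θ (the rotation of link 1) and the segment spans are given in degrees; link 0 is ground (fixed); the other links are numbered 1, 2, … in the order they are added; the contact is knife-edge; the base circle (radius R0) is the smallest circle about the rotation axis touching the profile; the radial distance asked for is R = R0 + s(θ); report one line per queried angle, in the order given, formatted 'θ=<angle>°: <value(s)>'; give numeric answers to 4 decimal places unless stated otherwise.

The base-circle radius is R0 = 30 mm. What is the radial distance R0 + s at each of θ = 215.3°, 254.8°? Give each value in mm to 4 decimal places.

segment 1 (0° to 142.3°, cycloidal, h = 7) is passed completely: s = 0.0000 + (7) = 7.0000
segment 2 (142.3° to 189.3°, dwell): s unchanged at 7.0000
θ = 215.3° falls in segment 3 (189.3° to 264.3°, simple-harmonic, h = 10): β = 215.3 − 189.3 = 26°, B = 75°; Δs = 10/2·(1 − cos(π·0.3467)) = 2.6835; s = 7.0000 + 2.6835 = 9.6835
θ = 254.8° falls in segment 3 (189.3° to 264.3°, simple-harmonic, h = 10): β = 254.8 − 189.3 = 65.5°, B = 75°; Δs = 10/2·(1 − cos(π·0.8733)) = 9.6093; s = 7.0000 + 9.6093 = 16.6093
θ=215.3°: R = R0 + s = 30 + 9.6835 = 39.6835
θ=254.8°: R = R0 + s = 30 + 16.6093 = 46.6093

θ=215.3°: 39.6835
θ=254.8°: 46.6093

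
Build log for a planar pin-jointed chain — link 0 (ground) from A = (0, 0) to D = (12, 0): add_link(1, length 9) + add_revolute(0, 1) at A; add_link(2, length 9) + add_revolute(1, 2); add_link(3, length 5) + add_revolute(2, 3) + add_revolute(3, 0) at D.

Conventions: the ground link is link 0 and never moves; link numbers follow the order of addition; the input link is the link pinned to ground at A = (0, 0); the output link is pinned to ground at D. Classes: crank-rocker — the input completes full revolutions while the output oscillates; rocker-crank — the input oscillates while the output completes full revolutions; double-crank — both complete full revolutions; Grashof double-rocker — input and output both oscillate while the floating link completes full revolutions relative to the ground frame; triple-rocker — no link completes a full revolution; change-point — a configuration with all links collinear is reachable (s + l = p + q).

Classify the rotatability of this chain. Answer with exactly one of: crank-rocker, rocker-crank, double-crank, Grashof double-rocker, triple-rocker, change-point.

lengths: ground=12, input=9, coupler=9, output=5
sorted: s=5 (shortest), l=12 (longest), p+q=18
s + l = 17 vs p + q = 18
s + l < p + q (Grashof) with shortest = output link → rocker-crank

rocker-crank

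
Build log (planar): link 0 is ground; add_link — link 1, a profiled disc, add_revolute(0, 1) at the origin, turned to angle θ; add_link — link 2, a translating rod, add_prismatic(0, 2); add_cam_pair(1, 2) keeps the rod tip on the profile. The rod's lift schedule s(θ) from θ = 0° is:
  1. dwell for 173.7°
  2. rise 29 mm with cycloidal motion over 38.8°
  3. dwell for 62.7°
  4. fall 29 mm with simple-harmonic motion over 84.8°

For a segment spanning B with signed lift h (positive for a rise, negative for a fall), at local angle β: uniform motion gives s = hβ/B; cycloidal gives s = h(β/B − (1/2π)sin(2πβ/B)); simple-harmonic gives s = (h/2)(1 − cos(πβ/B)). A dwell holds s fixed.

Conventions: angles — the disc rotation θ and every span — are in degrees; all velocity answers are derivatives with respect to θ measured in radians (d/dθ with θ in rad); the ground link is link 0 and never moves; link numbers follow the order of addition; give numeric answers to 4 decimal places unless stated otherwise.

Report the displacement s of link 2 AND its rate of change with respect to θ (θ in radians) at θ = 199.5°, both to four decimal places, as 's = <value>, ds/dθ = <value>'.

seg 1 [0°–173.7°] dwell: s stays 0.0000
seg 2 [173.7°–212.5°] cycloidal, h=29: θ=199.5° here. β=25.8, B=38.8. 29·(0.6649 − sin(2π·0.6649)/(2π)) = 23.2555 → s = 23.2555
velocity in seg [173.7°–212.5°] (cycloidal), θ in radians: β = 25.8° = 0.4503 rad, B = 38.8° = 0.6772 rad; ds/dθ = (h/B)(1 − cos(2πβ/B)) = (29/0.6772)(1 − cos(2π·0.6649)) = 64.635376 mm/rad

s = 23.2555, ds/dθ = 64.6354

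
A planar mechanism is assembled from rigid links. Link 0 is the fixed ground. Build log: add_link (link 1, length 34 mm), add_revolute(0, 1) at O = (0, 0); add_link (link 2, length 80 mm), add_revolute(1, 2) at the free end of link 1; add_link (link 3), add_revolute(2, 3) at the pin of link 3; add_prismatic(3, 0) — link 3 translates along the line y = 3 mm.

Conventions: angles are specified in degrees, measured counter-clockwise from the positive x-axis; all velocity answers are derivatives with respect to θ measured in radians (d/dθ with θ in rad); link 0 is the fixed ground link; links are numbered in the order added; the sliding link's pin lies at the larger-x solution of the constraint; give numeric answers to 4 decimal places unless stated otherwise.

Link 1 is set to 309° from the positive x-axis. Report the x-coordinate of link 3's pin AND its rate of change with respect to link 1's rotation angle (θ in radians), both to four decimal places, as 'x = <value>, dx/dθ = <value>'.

geometry: r = 34 mm, L = 80 mm, e = 3 mm
crank pin P = (r cos θ, r sin θ) = (21.396893, -26.422963)
h = r sin θ − e = -26.422963 − 3 = -29.422963
x = r cos θ + √(L² − h²) = 21.396893 + 74.392804 = 95.789697
dx/dθ = −r sin θ − h·r cos θ/√(L² − h²) (θ in radians; h = -29.422963) = 34.885609

x = 95.7897, dx/dθ = 34.8856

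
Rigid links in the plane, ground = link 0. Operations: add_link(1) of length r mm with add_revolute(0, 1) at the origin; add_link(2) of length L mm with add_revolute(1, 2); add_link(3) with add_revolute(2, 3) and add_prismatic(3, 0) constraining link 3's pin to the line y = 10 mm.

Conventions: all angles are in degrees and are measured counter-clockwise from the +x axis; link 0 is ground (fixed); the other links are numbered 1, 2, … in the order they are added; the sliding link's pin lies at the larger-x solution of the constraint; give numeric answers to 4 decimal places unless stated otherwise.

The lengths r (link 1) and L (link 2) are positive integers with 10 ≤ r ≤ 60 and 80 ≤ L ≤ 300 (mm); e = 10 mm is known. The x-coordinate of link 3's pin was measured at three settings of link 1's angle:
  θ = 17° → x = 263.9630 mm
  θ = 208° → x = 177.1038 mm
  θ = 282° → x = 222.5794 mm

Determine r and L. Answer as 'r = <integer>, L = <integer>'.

constraint per measurement: (x − r cos θ)² + (r sin θ − e)² = L²
subtracting the θ₁ and θ₂ equations cancels the r² and L² terms:
r = (x₁² − x₂²) / (2[(x₁cos θ₁ + e sin θ₁) − (x₂cos θ₂ + e sin θ₂)]) = 46.0000 → r = 46
L² = (x₁ − r cos θ₁)² + (r sin θ₁ − e)² = 48400.0087 → L = 220.0000 → L = 220
check at θ₃=282°: x = 222.5794 (printed 222.5794) ✓

r = 46, L = 220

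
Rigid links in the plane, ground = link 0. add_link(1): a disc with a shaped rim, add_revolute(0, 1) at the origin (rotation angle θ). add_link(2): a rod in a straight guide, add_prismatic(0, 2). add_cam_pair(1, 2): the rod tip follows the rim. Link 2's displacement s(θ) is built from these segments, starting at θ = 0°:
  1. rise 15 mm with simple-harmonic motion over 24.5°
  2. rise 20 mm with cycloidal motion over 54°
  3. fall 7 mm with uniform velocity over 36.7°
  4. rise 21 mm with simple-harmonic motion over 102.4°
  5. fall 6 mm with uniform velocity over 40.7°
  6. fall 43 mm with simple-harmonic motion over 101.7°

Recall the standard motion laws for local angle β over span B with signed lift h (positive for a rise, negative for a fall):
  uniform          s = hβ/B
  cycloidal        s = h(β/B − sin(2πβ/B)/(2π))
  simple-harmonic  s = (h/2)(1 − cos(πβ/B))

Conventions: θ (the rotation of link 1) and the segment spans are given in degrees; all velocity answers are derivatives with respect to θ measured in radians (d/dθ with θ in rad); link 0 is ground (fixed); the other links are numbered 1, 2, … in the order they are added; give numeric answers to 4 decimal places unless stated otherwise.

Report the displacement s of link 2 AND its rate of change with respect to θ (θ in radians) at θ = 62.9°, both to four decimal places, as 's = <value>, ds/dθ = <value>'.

segment 1 (0° to 24.5°, simple-harmonic, h = 15) is passed completely: s = 0.0000 + (15) = 15.0000
θ = 62.9° falls in segment 2 (24.5° to 78.5°, cycloidal, h = 20): β = 62.9 − 24.5 = 38.4°, B = 54°; Δs = 20·(0.7111 − sin(2π·0.7111)/(2π)) = 17.3108; s = 15.0000 + 17.3108 = 32.3108
velocity in seg [24.5°–78.5°] (cycloidal), θ in radians: β = 38.4° = 0.6702 rad, B = 54° = 0.9425 rad; ds/dθ = (h/B)(1 − cos(2πβ/B)) = (20/0.9425)(1 − cos(2π·0.7111)) = 26.354401 mm/rad

s = 32.3108, ds/dθ = 26.3544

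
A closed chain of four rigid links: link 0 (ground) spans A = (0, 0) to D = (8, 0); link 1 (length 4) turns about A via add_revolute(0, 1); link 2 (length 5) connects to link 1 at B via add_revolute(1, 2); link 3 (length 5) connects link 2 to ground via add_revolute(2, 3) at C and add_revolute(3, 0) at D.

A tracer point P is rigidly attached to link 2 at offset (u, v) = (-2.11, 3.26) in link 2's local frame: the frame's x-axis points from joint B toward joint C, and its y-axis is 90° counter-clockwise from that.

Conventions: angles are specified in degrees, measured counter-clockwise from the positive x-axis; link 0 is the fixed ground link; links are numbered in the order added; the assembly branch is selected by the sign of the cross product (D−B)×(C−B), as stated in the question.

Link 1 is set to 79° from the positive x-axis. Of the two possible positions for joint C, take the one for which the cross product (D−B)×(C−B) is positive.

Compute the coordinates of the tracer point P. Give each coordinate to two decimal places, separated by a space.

A=(0,0), D=(8.00,0)
B = A + 4.00·(cos79°, sin79°) = (0.7632, 3.9265)
|BD| = 8.2334
circle(B,5.00) ∩ circle(D,5.00): a=4.1167, h=2.8378
  candidates: C₊=(5.7350,4.4575) cross=23.364; C₋=(3.0283,-0.5310) cross=-23.364
  branch + wants cross > 0 → take C=(5.7350,4.4575) (cross=23.364)
ex = (C−B)/|BC| = (0.9943,0.1062); ey = (-0.1062,0.9943)
P = B + -2.11·ex + 3.26·ey = (-1.6811,6.9440)

-1.68 6.94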